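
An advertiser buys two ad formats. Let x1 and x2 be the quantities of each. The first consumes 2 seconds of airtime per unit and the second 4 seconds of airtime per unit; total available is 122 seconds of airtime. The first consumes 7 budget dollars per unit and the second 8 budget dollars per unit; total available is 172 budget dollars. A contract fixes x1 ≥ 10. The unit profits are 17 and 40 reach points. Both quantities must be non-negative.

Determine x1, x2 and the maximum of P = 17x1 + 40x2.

Vertices and P = 17x1 + 40x2:
  (172/7, 0) → P = 2924/7
  (10, 0) → P = 170
  (10, 51/4) → P = 680

The binding constraints are 7x1 + 8x2 = 172 and x1 = 10.
Solving simultaneously gives x1 = 10, x2 = 51/4.

x1 = 10, x2 = 51/4, maximum P = 680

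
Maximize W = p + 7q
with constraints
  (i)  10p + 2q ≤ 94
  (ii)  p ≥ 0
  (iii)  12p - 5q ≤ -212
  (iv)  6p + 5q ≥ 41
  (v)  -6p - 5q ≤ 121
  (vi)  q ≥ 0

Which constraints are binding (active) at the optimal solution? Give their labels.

(i) and (ii)

Feasible corners and W = p + 7q:
  (0, 47) → W = 329
  (23/37, 1624/37) → W = 11391/37
  (0, 212/5) → W = 1484/5

The maximum is at (0, 47). Substituting into each constraint, equality holds for (i) and (ii); the remaining constraints have slack.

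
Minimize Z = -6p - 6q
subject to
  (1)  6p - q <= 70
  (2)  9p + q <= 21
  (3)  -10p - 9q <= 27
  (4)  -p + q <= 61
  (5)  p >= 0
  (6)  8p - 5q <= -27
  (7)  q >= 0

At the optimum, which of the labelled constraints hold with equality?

Feasible corners and Z = -6p - 6q:
  (0, 21) → Z = -126
  (78/53, 411/53) → Z = -2934/53
  (0, 27/5) → Z = -162/5

The minimum is at (0, 21). Substituting into each constraint, equality holds for (2) and (5); the remaining constraints have slack.

(2) and (5)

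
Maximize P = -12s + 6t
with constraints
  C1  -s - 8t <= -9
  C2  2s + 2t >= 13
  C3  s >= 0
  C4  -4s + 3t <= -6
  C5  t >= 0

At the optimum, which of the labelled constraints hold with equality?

C2 and C4

Vertices and P = -12s + 6t:
  (43/7, 5/14) → P = -501/7
  (9, 0) → P = -108
  (51/14, 20/7) → P = -186/7
The feasible region is unbounded (it extends along (3, 4), (1, 0)), but P strictly decreases along every unbounded feasible direction, so there is no improving ray and the maximum is attained at a vertex.

The maximum is at (51/14, 20/7). Substituting into each constraint, equality holds for C2 and C4; the remaining constraints have slack.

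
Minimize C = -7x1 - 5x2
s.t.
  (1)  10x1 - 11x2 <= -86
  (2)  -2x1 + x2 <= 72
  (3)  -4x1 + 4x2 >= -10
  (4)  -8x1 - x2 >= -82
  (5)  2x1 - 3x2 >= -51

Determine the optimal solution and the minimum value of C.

x1 = 15/2, x2 = 22, minimum C = -325/2

Corner points and C = -7x1 - 5x2:
  (-353/6, -137/3) → C = 3841/6
  (408/49, 754/49) → C = -6626/49
  (-165/4, -21/2) → C = 1365/4
  (15/2, 22) → C = -325/2

The binding constraints are -8x1 - x2 = -82 and 2x1 - 3x2 = -51.
Solving simultaneously gives x1 = 15/2, x2 = 22.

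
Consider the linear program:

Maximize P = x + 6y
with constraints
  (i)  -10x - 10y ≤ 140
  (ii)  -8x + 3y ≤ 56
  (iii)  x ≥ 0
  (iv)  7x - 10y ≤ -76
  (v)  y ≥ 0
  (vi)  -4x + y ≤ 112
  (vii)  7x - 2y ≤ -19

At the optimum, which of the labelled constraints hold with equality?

(ii) and (vii)

Extreme points and P = x + 6y:
  (0, 56/3) → P = 112
  (11, 48) → P = 299
  (0, 19/2) → P = 57

The maximum is at (11, 48). Substituting into each constraint, equality holds for (ii) and (vii); the remaining constraints have slack.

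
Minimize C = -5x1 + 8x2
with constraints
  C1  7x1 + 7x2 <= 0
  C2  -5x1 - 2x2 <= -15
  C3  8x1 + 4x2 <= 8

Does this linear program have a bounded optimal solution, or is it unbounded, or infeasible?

unbounded

From the feasible point (11, -20), moving in the direction (4, -8) keeps every constraint satisfied while C decreases without bound.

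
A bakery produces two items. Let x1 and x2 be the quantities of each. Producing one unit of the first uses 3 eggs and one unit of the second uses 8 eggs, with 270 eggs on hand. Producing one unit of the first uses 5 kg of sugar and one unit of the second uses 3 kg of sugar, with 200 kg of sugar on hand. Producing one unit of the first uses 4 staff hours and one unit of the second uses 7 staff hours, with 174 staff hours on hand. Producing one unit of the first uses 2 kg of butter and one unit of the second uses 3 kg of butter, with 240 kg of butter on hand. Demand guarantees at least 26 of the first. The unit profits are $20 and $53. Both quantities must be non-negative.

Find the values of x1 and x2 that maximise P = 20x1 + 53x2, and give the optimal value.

x1 = 26, x2 = 10, maximum P = 1050

Corner points and P = 20x1 + 53x2:
  (40, 0) → P = 800
  (26, 0) → P = 520
  (878/23, 70/23) → P = 21270/23
  (26, 10) → P = 1050

At the optimal vertex, 4x1 + 7x2 = 174 and x1 = 26.
Solving simultaneously gives x1 = 26, x2 = 10.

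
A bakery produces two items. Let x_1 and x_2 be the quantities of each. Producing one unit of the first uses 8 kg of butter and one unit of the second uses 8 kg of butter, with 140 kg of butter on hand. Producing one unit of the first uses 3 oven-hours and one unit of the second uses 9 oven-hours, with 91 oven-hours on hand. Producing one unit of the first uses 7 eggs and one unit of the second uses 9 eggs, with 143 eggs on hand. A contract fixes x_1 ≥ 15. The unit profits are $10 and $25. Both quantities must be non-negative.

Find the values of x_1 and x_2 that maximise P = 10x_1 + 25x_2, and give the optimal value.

x_1 = 15, x_2 = 5/2, maximum P = 425/2

Extreme points and P = 10x_1 + 25x_2:
  (35/2, 0) → P = 175
  (15, 0) → P = 150
  (15, 5/2) → P = 425/2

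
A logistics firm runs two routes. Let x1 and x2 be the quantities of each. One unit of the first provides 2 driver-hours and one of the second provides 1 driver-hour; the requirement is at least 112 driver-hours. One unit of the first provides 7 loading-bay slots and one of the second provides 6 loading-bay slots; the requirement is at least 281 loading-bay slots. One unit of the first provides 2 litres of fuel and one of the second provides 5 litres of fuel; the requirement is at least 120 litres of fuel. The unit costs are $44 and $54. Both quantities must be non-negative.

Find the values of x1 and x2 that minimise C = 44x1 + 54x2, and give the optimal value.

Extreme points and C = 44x1 + 54x2:
  (0, 112) → C = 6048
  (60, 0) → C = 2640
  (55, 2) → C = 2528
The feasible region is unbounded (it extends along (0, 1), (1, 0)), but C strictly increases along every unbounded feasible direction, so there is no improving ray and the minimum is attained at a vertex.

x1 = 55, x2 = 2, minimum C = 2528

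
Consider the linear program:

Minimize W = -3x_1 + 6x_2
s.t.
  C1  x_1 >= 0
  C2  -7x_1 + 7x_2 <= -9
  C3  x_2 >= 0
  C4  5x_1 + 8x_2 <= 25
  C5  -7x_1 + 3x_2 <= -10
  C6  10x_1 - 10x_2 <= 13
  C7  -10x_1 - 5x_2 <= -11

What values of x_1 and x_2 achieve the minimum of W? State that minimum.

Corner points and W = -3x_1 + 6x_2:
  (19/7, 10/7) → W = 3/7
  (43/28, 1/4) → W = -87/28
  (177/65, 37/26) → W = 24/65
  (61/40, 9/40) → W = -129/40

x_1 = 61/40, x_2 = 9/40, minimum W = -129/40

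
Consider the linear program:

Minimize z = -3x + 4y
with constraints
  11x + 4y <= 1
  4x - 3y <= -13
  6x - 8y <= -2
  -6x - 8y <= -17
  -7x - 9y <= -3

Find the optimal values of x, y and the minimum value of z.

The feasible region is unbounded (it extends along (-4, 11), (-9, 7)), but z strictly increases along every unbounded feasible direction, so there is no improving ray and the minimum is attained at a vertex.

The binding constraints are 4x - 3y = -13 and -6x - 8y = -17.
Solving simultaneously gives x = -53/50, y = 73/25.

x = -53/50, y = 73/25, minimum z = 743/50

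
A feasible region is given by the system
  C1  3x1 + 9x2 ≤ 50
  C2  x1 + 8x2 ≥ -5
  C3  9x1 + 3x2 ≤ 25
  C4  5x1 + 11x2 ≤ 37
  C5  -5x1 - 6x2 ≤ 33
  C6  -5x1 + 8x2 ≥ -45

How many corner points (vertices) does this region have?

Pairwise boundary intersections that survive every other constraint:
  (-217/12, 139/12)
  (-199/9, 349/27)
  (215/69, -70/69)
  (-117/17, 4/17)
  (41/21, 52/21)

5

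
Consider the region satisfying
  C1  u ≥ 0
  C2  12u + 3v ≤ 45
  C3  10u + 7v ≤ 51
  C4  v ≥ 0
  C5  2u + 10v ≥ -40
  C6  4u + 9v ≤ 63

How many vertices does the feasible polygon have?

Pairwise boundary intersections that survive every other constraint:
  (0, 0)
  (0, 7)
  (3, 3)
  (15/4, 0)
  (9/31, 213/31)

5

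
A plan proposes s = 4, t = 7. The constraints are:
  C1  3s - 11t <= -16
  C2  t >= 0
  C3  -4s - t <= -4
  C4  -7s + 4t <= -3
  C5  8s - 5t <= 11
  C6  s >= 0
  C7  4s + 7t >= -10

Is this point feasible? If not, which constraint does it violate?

Constraint C4: -7s + 4t = 0, which is not ≤ -3. All other constraints are satisfied.

not feasible — violates C4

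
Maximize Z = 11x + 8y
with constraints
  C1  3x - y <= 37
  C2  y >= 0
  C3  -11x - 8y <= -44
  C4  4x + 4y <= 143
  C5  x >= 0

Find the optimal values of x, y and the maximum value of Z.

x = 291/16, y = 281/16, maximum Z = 5449/16

Vertices and Z = 11x + 8y:
  (37/3, 0) → Z = 407/3
  (291/16, 281/16) → Z = 5449/16
  (4, 0) → Z = 44
  (0, 11/2) → Z = 44
  (0, 143/4) → Z = 286

The optimum lies where 3x - y = 37 and 4x + 4y = 143.
Solving simultaneously gives x = 291/16, y = 281/16.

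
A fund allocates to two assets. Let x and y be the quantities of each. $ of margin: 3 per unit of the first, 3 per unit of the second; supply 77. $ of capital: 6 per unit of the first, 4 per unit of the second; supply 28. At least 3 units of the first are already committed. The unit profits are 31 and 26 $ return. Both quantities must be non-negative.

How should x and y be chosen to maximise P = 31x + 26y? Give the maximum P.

x = 3, y = 5/2, maximum P = 158

Extreme points and P = 31x + 26y:
  (14/3, 0) → P = 434/3
  (3, 0) → P = 93
  (3, 5/2) → P = 158

At the optimal vertex, 6x + 4y = 28 and x = 3.
Solving simultaneously gives x = 3, y = 5/2.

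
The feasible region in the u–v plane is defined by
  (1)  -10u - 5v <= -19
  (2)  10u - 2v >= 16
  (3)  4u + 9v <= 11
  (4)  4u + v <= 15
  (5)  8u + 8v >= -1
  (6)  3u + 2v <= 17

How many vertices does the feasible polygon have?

The feasible vertices (each the meet of two boundaries and inside every other half-plane) are:
  (59/35, 3/7)
  (157/40, -81/20)
  (83/49, 23/49)
  (31/8, -1/2)
  (121/24, -31/6)

5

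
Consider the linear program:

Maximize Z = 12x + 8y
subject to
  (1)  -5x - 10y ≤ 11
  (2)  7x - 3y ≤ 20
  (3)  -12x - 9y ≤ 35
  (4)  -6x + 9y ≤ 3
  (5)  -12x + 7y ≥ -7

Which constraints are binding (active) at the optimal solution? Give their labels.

(4) and (5)

Extreme points and Z = 12x + 8y:
  (-43/35, -17/35) → Z = -652/35
  (-7/155, -167/155) → Z = -284/31
  (14/11, 13/11) → Z = 272/11

The maximum is at (14/11, 13/11). Substituting into each constraint, equality holds for (4) and (5); the remaining constraints have slack.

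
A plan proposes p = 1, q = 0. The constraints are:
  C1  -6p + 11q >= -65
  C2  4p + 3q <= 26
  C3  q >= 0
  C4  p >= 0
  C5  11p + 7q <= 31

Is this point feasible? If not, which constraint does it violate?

feasible

C1: -6 ≥ -65 ✓
C2: 4 ≤ 26 ✓
C3: 0 ≥ 0 ✓
C4: 1 ≥ 0 ✓
C5: 11 ≤ 31 ✓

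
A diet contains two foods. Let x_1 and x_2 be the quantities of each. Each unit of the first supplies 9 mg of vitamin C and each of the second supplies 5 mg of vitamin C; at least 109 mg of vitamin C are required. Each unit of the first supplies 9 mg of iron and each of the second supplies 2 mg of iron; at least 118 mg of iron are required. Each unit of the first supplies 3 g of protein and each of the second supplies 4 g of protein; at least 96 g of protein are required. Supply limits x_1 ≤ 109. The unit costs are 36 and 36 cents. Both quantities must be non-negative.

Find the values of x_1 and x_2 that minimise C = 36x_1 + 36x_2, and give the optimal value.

x_1 = 28/3, x_2 = 17, minimum C = 948

Vertices and C = 36x_1 + 36x_2:
  (0, 59) → C = 2124
  (32, 0) → C = 1152
  (109, 0) → C = 3924
  (28/3, 17) → C = 948
The feasible region is unbounded (it extends along (0, 1)), but C strictly increases along every unbounded feasible direction, so there is no improving ray and the minimum is attained at a vertex.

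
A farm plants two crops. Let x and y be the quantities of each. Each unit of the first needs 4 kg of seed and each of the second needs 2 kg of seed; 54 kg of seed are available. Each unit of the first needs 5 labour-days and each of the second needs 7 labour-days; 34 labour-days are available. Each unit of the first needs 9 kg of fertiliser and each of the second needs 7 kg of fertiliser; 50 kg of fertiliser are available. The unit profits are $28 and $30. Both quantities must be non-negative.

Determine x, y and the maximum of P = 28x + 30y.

x = 4, y = 2, maximum P = 172

Feasible corners and P = 28x + 30y:
  (0, 0) → P = 0
  (0, 34/7) → P = 1020/7
  (50/9, 0) → P = 1400/9
  (4, 2) → P = 172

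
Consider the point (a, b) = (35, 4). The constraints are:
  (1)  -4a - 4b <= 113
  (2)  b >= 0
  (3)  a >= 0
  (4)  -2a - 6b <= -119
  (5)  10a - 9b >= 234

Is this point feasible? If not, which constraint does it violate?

Constraint (4): -2a - 6b = -94, which is not ≤ -119. All other constraints are satisfied.

not feasible — violates (4)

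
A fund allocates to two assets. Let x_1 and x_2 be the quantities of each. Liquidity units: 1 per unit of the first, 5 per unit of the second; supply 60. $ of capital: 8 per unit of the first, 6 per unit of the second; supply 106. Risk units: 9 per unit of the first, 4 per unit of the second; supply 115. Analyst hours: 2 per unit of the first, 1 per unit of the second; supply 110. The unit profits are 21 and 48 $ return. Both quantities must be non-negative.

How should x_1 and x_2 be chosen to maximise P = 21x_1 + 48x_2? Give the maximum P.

Vertices and P = 21x_1 + 48x_2:
  (0, 0) → P = 0
  (0, 12) → P = 576
  (115/9, 0) → P = 805/3
  (5, 11) → P = 633
  (133/11, 17/11) → P = 3609/11

The optimum lies where x_1 + 5x_2 = 60 and 8x_1 + 6x_2 = 106.
Solving simultaneously gives x_1 = 5, x_2 = 11.

x_1 = 5, x_2 = 11, maximum P = 633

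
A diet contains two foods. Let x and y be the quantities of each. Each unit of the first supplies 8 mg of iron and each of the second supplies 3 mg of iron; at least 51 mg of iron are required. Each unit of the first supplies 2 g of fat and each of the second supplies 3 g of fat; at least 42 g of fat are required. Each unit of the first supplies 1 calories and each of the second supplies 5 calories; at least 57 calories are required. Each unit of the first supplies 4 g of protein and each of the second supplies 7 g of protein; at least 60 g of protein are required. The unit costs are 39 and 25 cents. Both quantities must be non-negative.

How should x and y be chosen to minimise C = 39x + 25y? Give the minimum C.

The feasible region is unbounded (it extends along (0, 1), (1, 0)), but C strictly increases along every unbounded feasible direction, so there is no improving ray and the minimum is attained at a vertex.

x = 3/2, y = 13, minimum C = 767/2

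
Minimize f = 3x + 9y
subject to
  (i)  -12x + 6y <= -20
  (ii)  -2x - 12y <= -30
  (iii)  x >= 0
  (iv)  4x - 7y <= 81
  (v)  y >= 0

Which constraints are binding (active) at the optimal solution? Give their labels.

(i) and (ii)

Corner points and f = 3x + 9y:
  (35/13, 80/39) → f = 345/13
  (15, 0) → f = 45
  (81/4, 0) → f = 243/4
The feasible region is unbounded (it extends along (1, 2), (7, 4)), but f strictly increases along every unbounded feasible direction, so there is no improving ray and the minimum is attained at a vertex.

The minimum is at (35/13, 80/39). Substituting into each constraint, equality holds for (i) and (ii); the remaining constraints have slack.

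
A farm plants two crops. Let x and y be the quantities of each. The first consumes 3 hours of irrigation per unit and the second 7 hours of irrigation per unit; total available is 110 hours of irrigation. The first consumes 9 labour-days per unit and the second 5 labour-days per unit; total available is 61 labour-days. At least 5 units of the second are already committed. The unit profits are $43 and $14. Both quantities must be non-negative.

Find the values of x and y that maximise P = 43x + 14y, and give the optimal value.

x = 4, y = 5, maximum P = 242

Feasible corners and P = 43x + 14y:
  (0, 61/5) → P = 854/5
  (0, 5) → P = 70
  (4, 5) → P = 242

At the optimal vertex, 9x + 5y = 61 and y = 5.
Solving simultaneously gives x = 4, y = 5.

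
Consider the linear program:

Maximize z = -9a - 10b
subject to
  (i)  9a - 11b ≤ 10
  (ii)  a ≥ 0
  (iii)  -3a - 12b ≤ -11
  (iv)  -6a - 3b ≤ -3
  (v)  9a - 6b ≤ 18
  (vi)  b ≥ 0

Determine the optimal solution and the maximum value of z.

Corner points and z = -9a - 10b:
  (241/141, 23/47) → z = -953/47
  (46/15, 8/5) → z = -218/5
  (0, 1) → z = -10
  (1/21, 19/21) → z = -199/21
The feasible region is unbounded (it extends along (0, 1), (2, 3)), but z strictly decreases along every unbounded feasible direction, so there is no improving ray and the maximum is attained at a vertex.

The optimum lies where -3a - 12b = -11 and -6a - 3b = -3.
Solving simultaneously gives a = 1/21, b = 19/21.

a = 1/21, b = 19/21, maximum z = -199/21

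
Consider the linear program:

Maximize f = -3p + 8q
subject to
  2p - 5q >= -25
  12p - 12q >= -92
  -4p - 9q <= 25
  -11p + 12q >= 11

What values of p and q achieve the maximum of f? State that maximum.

Feasible corners and f = -3p + 8q:
  (-40/9, 29/9) → f = 352/9
  (245/31, 253/31) → f = 1289/31
  (-94/13, 17/39) → f = 982/39
  (-19/7, -11/7) → f = -31/7

p = 245/31, q = 253/31, maximum f = 1289/31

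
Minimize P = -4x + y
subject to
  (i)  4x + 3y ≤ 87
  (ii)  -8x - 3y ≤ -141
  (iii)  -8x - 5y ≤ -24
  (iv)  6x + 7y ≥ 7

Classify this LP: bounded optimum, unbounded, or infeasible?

bounded optimum

Feasible corners and P = -4x + y:
  (27/2, 11) → P = -43
  (294/5, -247/5) → P = -1423/5
  (483/19, -395/19) → P = -2327/19
The feasible region has finitely many vertices and no improving ray; the minimum is -1423/5 at (294/5, -247/5).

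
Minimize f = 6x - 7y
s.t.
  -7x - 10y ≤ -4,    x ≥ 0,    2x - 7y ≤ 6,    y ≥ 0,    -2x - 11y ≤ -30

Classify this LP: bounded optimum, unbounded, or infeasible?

From the feasible point (0, 30/11), moving in the direction (0, 1) keeps every constraint satisfied while f decreases without bound.

unbounded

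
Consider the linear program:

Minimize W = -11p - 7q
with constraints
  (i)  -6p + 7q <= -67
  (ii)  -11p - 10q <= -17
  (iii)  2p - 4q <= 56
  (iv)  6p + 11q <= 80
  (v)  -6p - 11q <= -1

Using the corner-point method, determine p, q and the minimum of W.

p = 468/23, q = -88/23, minimum W = -4532/23

Extreme points and W = -11p - 7q:
  (1297/108, 13/18) → W = -14813/108
  (62/9, -11/3) → W = -451/9
  (468/23, -88/23) → W = -4532/23
  (310/23, -167/23) → W = -2241/23

At the optimal vertex, 2p - 4q = 56 and 6p + 11q = 80.
Solving simultaneously gives p = 468/23, q = -88/23.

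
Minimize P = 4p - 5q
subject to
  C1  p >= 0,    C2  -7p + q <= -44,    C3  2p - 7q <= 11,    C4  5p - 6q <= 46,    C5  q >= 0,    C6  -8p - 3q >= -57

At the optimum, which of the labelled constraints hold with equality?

C2 and C6

Extreme points and P = 4p - 5q:
  (297/47, 11/47) → P = 1133/47
  (189/29, 47/29) → P = 521/29
  (216/31, 13/31) → P = 799/31

The minimum is at (189/29, 47/29). Substituting into each constraint, equality holds for C2 and C6; the remaining constraints have slack.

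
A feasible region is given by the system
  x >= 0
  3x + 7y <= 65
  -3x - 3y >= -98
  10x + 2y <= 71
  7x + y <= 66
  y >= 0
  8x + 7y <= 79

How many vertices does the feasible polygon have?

5

The feasible vertices (each the meet of two boundaries and inside every other half-plane) are:
  (0, 65/7)
  (0, 0)
  (14/5, 283/35)
  (71/10, 0)
  (113/18, 37/9)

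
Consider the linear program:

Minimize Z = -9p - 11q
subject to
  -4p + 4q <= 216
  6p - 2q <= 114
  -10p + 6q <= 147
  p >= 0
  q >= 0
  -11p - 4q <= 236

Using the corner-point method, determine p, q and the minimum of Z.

p = 111/2, q = 219/2, minimum Z = -1704

At the optimal vertex, -4p + 4q = 216 and 6p - 2q = 114.
Solving simultaneously gives p = 111/2, q = 219/2.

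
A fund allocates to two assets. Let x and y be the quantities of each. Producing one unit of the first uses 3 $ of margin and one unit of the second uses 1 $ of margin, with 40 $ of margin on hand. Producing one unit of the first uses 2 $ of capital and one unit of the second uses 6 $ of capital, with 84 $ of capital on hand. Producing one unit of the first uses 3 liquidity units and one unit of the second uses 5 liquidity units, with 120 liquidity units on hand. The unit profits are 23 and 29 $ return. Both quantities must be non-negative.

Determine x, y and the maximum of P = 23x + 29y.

x = 39/4, y = 43/4, maximum P = 536

Corner points and P = 23x + 29y:
  (0, 0) → P = 0
  (0, 14) → P = 406
  (40/3, 0) → P = 920/3
  (39/4, 43/4) → P = 536

The optimum lies where 3x + y = 40 and 2x + 6y = 84.
Solving simultaneously gives x = 39/4, y = 43/4.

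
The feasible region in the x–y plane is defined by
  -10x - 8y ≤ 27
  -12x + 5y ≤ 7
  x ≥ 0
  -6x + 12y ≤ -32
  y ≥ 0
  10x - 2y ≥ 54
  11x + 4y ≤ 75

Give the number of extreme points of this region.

Intersecting each pair of boundary lines and keeping only the points that satisfy every inequality leaves:
  (146/27, 1/27)
  (257/39, 49/78)
  (27/5, 0)
  (75/11, 0)

4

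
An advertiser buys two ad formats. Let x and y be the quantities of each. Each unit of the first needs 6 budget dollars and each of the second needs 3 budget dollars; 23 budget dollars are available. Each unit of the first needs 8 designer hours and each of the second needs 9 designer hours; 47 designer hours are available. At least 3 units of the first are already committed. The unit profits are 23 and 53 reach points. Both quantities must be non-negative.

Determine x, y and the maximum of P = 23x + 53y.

x = 3, y = 5/3, maximum P = 472/3

Extreme points and P = 23x + 53y:
  (23/6, 0) → P = 529/6
  (3, 0) → P = 69
  (3, 5/3) → P = 472/3

At the optimal vertex, 6x + 3y = 23 and x = 3.
Solving simultaneously gives x = 3, y = 5/3.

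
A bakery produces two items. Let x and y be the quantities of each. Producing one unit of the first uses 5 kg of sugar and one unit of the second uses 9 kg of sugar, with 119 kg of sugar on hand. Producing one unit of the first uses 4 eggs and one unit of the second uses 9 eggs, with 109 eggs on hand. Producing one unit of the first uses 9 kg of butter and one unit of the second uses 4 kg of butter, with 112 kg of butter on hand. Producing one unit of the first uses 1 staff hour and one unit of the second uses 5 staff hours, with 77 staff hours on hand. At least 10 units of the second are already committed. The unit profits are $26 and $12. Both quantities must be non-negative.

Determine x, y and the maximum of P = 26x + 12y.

Vertices and P = 26x + 12y:
  (0, 109/9) → P = 436/3
  (0, 10) → P = 120
  (19/4, 10) → P = 487/2

The optimum lies where 4x + 9y = 109 and y = 10.
Solving simultaneously gives x = 19/4, y = 10.

x = 19/4, y = 10, maximum P = 487/2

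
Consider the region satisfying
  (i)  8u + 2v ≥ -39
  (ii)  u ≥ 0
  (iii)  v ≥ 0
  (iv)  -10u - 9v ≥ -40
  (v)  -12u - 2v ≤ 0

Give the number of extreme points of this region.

Pairwise boundary intersections that survive every other constraint:
  (0, 0)
  (0, 40/9)
  (4, 0)

3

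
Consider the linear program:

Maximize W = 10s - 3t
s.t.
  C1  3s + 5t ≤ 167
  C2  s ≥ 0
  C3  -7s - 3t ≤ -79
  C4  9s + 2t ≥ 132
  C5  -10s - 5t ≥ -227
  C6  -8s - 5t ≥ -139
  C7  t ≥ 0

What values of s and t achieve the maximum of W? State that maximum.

s = 139/8, t = 0, maximum W = 695/4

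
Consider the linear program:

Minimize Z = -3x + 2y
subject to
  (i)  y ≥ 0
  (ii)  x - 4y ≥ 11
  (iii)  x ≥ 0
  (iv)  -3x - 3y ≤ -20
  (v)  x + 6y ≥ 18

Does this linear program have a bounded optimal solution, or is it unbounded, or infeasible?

unbounded

From the feasible point (18, 0), moving in the direction (4, 1) keeps every constraint satisfied while Z decreases without bound.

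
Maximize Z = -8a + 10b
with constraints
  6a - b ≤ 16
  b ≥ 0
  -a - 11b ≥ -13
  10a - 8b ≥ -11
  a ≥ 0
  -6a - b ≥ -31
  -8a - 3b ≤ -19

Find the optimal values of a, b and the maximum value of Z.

Feasible corners and Z = -8a + 10b:
  (8/3, 0) → Z = -64/3
  (189/67, 62/67) → Z = -892/67
  (19/8, 0) → Z = -19
  (2, 1) → Z = -6

The optimum lies where -a - 11b = -13 and -8a - 3b = -19.
Solving simultaneously gives a = 2, b = 1.

a = 2, b = 1, maximum Z = -6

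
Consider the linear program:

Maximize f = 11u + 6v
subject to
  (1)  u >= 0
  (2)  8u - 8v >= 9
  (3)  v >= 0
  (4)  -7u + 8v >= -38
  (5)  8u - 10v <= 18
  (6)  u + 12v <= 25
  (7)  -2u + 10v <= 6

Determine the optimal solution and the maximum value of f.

Vertices and f = 11u + 6v:
  (9/8, 0) → f = 99/8
  (69/32, 33/32) → f = 957/32
  (9/4, 0) → f = 99/4
  (4, 7/5) → f = 262/5

u = 4, v = 7/5, maximum f = 262/5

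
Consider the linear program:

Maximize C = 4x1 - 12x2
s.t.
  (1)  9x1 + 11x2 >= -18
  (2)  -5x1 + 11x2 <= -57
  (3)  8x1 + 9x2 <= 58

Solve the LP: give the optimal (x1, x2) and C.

x1 = 800/7, x2 = -666/7, maximum C = 11192/7

Extreme points and C = 4x1 - 12x2:
  (39/14, -603/154) → C = 4476/77
  (800/7, -666/7) → C = 11192/7
  (1151/133, -166/133) → C = 6596/133

The binding constraints are 9x1 + 11x2 = -18 and 8x1 + 9x2 = 58.
Solving simultaneously gives x1 = 800/7, x2 = -666/7.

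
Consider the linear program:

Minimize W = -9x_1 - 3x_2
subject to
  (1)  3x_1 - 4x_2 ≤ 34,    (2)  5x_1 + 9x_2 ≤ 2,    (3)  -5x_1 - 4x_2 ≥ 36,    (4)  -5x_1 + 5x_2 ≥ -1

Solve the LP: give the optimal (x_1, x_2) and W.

x_1 = -176/45, x_2 = -37/9, minimum W = 713/15

The feasible region is unbounded (it extends along (-4, -3), (-9, 5)), but W strictly increases along every unbounded feasible direction, so there is no improving ray and the minimum is attained at a vertex.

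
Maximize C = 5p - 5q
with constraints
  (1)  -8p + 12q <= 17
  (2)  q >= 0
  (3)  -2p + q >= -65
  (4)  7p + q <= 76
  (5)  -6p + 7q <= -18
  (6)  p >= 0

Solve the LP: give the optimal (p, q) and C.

p = 76/7, q = 0, maximum C = 380/7

Vertices and C = 5p - 5q:
  (76/7, 0) → C = 380/7
  (3, 0) → C = 15
  (10, 6) → C = 20

The optimum lies where q = 0 and 7p + q = 76.
Solving simultaneously gives p = 76/7, q = 0.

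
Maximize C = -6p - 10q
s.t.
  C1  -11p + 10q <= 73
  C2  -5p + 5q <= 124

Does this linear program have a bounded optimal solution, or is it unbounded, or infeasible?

unbounded

From the feasible point (175, 999/5), moving in the direction (-10, -11) keeps every constraint satisfied while C increases without bound.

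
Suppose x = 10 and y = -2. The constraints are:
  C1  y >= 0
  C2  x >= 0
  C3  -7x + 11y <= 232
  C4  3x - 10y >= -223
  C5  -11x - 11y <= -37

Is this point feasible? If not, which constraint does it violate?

not feasible — violates C1

Constraint C1: y = -2, which is not ≥ 0. All other constraints are satisfied.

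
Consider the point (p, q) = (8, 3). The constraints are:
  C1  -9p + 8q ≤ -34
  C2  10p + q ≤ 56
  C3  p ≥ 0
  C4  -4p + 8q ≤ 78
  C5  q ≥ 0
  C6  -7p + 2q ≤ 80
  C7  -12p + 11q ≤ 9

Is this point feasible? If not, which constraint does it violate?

not feasible — violates C2

Constraint C2: 10p + q = 83, which is not ≤ 56. All other constraints are satisfied.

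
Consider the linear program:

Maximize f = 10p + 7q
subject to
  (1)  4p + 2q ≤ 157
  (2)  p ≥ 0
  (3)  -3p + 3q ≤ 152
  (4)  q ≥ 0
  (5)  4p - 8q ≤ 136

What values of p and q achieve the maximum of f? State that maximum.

p = 167/18, q = 1079/18, maximum f = 9223/18

Vertices and f = 10p + 7q:
  (167/18, 1079/18) → f = 9223/18
  (191/5, 21/10) → f = 3967/10
  (0, 152/3) → f = 1064/3
  (0, 0) → f = 0
  (34, 0) → f = 340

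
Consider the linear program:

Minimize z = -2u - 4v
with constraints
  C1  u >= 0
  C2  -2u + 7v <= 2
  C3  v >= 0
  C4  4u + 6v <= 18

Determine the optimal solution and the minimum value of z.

u = 57/20, v = 11/10, minimum z = -101/10

Feasible corners and z = -2u - 4v:
  (0, 2/7) → z = -8/7
  (0, 0) → z = 0
  (57/20, 11/10) → z = -101/10
  (9/2, 0) → z = -9

The optimum lies where -2u + 7v = 2 and 4u + 6v = 18.
Solving simultaneously gives u = 57/20, v = 11/10.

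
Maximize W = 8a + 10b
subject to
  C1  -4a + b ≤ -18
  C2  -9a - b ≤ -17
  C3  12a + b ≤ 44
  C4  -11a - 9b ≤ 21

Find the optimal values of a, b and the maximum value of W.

Corner points and W = 8a + 10b:
  (31/8, -5/2) → W = 6
  (3, -6) → W = -36
  (417/97, -736/97) → W = -4024/97

a = 31/8, b = -5/2, maximum W = 6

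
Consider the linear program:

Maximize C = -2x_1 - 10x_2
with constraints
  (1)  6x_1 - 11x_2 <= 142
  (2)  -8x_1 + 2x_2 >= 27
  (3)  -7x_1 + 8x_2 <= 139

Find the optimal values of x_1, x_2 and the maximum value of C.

x_1 = -2665/29, x_2 = -1828/29, maximum C = 23610/29

Vertices and C = -2x_1 - 10x_2:
  (-581/76, -649/38) → C = 7071/38
  (-2665/29, -1828/29) → C = 23610/29
  (31/25, 923/50) → C = -4677/25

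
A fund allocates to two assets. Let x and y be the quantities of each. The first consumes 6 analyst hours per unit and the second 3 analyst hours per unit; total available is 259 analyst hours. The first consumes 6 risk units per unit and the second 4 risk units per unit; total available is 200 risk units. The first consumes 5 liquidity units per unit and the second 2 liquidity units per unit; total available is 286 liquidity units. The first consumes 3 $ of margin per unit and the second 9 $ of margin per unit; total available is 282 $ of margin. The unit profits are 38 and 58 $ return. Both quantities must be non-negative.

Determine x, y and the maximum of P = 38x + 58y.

x = 16, y = 26, maximum P = 2116

At the optimal vertex, 6x + 4y = 200 and 3x + 9y = 282.
Solving simultaneously gives x = 16, y = 26.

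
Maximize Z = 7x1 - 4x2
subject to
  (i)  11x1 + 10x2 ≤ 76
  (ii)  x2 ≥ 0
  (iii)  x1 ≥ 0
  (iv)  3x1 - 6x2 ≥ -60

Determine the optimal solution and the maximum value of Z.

Extreme points and Z = 7x1 - 4x2:
  (76/11, 0) → Z = 532/11
  (0, 38/5) → Z = -152/5
  (0, 0) → Z = 0

x1 = 76/11, x2 = 0, maximum Z = 532/11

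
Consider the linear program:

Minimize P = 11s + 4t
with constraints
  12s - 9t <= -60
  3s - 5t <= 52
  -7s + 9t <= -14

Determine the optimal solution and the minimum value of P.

Corner points and P = 11s + 4t:
  (-256/11, -268/11) → P = -3888/11
  (-74/5, -196/15) → P = -3226/15
  (-199/4, -161/4) → P = -2833/4

The optimum lies where 3s - 5t = 52 and -7s + 9t = -14.
Solving simultaneously gives s = -199/4, t = -161/4.

s = -199/4, t = -161/4, minimum P = -2833/4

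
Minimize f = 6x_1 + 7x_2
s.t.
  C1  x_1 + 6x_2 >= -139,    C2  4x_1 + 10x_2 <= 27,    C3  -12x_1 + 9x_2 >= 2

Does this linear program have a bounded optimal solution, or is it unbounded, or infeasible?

unbounded

From the feasible point (-421/27, -1666/81), moving in the direction (-6, 1) keeps every constraint satisfied while f decreases without bound.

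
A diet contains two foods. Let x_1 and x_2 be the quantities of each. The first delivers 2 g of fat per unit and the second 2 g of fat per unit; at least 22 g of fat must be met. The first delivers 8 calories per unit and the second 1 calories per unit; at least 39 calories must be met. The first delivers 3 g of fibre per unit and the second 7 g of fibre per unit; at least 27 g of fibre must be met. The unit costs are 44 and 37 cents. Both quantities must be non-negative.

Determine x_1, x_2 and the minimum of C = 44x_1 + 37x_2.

The feasible region is unbounded (it extends along (0, 1), (1, 0)), but C strictly increases along every unbounded feasible direction, so there is no improving ray and the minimum is attained at a vertex.

At the optimal vertex, 2x_1 + 2x_2 = 22 and 8x_1 + x_2 = 39.
Solving simultaneously gives x_1 = 4, x_2 = 7.

x_1 = 4, x_2 = 7, minimum C = 435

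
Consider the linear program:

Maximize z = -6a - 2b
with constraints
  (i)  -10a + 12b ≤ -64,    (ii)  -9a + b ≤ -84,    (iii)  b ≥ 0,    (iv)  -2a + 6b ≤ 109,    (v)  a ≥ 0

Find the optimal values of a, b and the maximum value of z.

a = 28/3, b = 0, maximum z = -56

Feasible corners and z = -6a - 2b:
  (472/49, 132/49) → z = -3096/49
  (47, 203/6) → z = -1049/3
  (28/3, 0) → z = -56
The feasible region is unbounded (it extends along (3, 1), (1, 0)), but z strictly decreases along every unbounded feasible direction, so there is no improving ray and the maximum is attained at a vertex.

At the optimal vertex, -9a + b = -84 and b = 0.
Solving simultaneously gives a = 28/3, b = 0.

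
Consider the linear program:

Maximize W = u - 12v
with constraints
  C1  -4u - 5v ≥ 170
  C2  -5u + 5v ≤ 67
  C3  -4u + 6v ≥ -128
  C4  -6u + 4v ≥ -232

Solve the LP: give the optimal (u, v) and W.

u = -521/5, v = -454/5, maximum W = 4927/5

Corner points and W = u - 12v:
  (-79/3, -194/15) → W = 1933/15
  (-95/11, -298/11) → W = 3481/11
  (-521/5, -454/5) → W = 4927/5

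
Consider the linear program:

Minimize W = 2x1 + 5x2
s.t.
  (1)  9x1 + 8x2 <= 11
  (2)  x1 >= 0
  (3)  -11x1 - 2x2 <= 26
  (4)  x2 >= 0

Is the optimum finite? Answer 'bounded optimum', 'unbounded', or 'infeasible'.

bounded optimum

Extreme points and W = 2x1 + 5x2:
  (0, 11/8) → W = 55/8
  (11/9, 0) → W = 22/9
  (0, 0) → W = 0
The feasible region has finitely many vertices and no improving ray; the minimum is 0 at (0, 0).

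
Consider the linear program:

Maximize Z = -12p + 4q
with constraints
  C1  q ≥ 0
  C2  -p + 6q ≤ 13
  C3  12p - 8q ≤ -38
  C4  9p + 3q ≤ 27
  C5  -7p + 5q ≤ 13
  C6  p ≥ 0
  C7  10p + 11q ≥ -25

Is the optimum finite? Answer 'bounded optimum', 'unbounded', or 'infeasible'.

The boundaries q = 0 and 9p + 3q = 27 meet at (3, 0), but that point violates 12p - 8q ≤ -38. Every candidate vertex is excluded by some other constraint, so the feasible region is empty.

infeasible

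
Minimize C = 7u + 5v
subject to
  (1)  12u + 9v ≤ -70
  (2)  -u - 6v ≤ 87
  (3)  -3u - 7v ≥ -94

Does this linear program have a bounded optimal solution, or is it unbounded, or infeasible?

unbounded

From the feasible point (121/21, -974/63), moving in the direction (-6, 1) keeps every constraint satisfied while C decreases without bound.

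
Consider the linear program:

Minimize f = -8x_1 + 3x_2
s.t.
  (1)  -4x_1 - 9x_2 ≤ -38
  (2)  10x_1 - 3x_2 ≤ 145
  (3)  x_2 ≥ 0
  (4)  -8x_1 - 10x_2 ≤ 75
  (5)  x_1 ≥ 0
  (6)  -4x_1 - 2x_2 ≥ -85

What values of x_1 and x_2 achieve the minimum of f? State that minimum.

x_1 = 29/2, x_2 = 0, minimum f = -116

Feasible corners and f = -8x_1 + 3x_2:
  (19/2, 0) → f = -76
  (0, 38/9) → f = 38/3
  (29/2, 0) → f = -116
  (545/32, 135/16) → f = -1775/16
  (0, 85/2) → f = 255/2

The optimum lies where 10x_1 - 3x_2 = 145 and x_2 = 0.
Solving simultaneously gives x_1 = 29/2, x_2 = 0.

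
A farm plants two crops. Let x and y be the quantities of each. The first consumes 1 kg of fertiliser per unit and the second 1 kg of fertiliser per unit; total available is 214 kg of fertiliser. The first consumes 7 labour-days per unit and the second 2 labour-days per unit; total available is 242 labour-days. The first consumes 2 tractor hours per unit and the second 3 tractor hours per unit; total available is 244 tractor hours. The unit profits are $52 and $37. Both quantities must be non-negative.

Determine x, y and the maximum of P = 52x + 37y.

x = 14, y = 72, maximum P = 3392

Vertices and P = 52x + 37y:
  (0, 0) → P = 0
  (0, 244/3) → P = 9028/3
  (242/7, 0) → P = 12584/7
  (14, 72) → P = 3392

At the optimal vertex, 7x + 2y = 242 and 2x + 3y = 244.
Solving simultaneously gives x = 14, y = 72.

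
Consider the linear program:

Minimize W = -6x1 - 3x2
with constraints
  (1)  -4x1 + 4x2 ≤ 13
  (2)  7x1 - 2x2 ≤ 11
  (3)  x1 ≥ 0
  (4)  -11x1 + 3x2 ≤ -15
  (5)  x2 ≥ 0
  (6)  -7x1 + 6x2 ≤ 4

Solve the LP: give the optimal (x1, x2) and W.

x1 = 37/14, x2 = 15/4, minimum W = -759/28

Extreme points and W = -6x1 - 3x2:
  (11/7, 0) → W = -66/7
  (37/14, 15/4) → W = -759/28
  (15/11, 0) → W = -90/11
  (34/15, 149/45) → W = -353/15

At the optimal vertex, 7x1 - 2x2 = 11 and -7x1 + 6x2 = 4.
Solving simultaneously gives x1 = 37/14, x2 = 15/4.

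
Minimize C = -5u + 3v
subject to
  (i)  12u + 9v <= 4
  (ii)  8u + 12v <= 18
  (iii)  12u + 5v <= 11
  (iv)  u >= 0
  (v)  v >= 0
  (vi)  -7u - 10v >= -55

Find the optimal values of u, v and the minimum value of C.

u = 1/3, v = 0, minimum C = -5/3

Extreme points and C = -5u + 3v:
  (0, 4/9) → C = 4/3
  (1/3, 0) → C = -5/3
  (0, 0) → C = 0

The optimum lies where 12u + 9v = 4 and v = 0.
Solving simultaneously gives u = 1/3, v = 0.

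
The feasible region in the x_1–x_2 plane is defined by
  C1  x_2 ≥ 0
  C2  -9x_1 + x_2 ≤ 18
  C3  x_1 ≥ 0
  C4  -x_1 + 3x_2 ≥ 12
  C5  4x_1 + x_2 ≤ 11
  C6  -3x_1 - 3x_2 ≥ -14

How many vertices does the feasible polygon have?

3

Pairwise boundary intersections that survive every other constraint:
  (0, 4)
  (0, 14/3)
  (1/2, 25/6)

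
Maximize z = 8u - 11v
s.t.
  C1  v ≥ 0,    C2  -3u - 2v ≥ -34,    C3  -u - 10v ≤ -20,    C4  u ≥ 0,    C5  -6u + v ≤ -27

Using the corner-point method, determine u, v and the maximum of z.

u = 75/7, v = 13/14, maximum z = 151/2

The binding constraints are -3u - 2v = -34 and -u - 10v = -20.
Solving simultaneously gives u = 75/7, v = 13/14.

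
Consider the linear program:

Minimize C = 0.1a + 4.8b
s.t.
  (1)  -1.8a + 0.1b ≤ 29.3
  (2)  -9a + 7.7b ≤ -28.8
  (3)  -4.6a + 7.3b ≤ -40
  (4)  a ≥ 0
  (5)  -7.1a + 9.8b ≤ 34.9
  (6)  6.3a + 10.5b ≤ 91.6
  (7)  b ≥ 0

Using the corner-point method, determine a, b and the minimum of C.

a = 200/23, b = 0, minimum C = 20/23

Extreme points and C = 0.1a + 4.8b:
  (108868/9429, 16936/9429) → C = 460898/47145
  (200/23, 0) → C = 20/23
  (916/63, 0) → C = 458/315

The binding constraints are -4.6a + 7.3b = -40 and b = 0.
Solving simultaneously gives a = 200/23, b = 0.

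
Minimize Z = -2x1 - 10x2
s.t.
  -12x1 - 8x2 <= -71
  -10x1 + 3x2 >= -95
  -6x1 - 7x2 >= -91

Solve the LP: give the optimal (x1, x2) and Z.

x1 = -77/12, x2 = 37/2, minimum Z = -1033/6

Corner points and Z = -2x1 - 10x2:
  (973/116, -215/58) → Z = 1177/58
  (-77/12, 37/2) → Z = -1033/6
  (469/44, 85/22) → Z = -1319/22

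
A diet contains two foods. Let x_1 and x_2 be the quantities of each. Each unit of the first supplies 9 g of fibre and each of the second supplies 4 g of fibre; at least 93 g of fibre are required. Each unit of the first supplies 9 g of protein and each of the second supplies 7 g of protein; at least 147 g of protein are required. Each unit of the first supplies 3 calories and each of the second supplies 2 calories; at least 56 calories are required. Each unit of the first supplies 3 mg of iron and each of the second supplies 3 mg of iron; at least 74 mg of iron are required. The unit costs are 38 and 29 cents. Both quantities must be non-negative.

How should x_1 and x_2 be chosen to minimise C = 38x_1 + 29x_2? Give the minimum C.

The feasible region is unbounded (it extends along (0, 1), (1, 0)), but C strictly increases along every unbounded feasible direction, so there is no improving ray and the minimum is attained at a vertex.

The optimum lies where 3x_1 + 2x_2 = 56 and 3x_1 + 3x_2 = 74.
Solving simultaneously gives x_1 = 20/3, x_2 = 18.

x_1 = 20/3, x_2 = 18, minimum C = 2326/3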